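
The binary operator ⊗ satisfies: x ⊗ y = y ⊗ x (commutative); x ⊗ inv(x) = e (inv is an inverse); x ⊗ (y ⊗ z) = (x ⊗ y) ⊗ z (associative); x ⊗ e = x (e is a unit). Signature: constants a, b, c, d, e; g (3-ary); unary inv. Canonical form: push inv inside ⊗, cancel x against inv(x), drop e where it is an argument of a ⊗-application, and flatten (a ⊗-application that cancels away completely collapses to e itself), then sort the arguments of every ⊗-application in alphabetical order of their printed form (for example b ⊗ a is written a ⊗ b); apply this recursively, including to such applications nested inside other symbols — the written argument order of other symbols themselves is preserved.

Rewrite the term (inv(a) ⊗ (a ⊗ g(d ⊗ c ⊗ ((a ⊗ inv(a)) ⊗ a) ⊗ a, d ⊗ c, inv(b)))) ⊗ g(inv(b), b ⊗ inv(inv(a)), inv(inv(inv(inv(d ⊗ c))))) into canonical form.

Push inv inside:  distribute inv over ⊗ and collapse double inv
Cancel:  a cancels
Collect terms:  g(a ⊗ a ⊗ c ⊗ d, c ⊗ d, inv(b)) ⊗ g(inv(b), a ⊗ b, c ⊗ d)

Answer: g(a ⊗ a ⊗ c ⊗ d, c ⊗ d, inv(b)) ⊗ g(inv(b), a ⊗ b, c ⊗ d)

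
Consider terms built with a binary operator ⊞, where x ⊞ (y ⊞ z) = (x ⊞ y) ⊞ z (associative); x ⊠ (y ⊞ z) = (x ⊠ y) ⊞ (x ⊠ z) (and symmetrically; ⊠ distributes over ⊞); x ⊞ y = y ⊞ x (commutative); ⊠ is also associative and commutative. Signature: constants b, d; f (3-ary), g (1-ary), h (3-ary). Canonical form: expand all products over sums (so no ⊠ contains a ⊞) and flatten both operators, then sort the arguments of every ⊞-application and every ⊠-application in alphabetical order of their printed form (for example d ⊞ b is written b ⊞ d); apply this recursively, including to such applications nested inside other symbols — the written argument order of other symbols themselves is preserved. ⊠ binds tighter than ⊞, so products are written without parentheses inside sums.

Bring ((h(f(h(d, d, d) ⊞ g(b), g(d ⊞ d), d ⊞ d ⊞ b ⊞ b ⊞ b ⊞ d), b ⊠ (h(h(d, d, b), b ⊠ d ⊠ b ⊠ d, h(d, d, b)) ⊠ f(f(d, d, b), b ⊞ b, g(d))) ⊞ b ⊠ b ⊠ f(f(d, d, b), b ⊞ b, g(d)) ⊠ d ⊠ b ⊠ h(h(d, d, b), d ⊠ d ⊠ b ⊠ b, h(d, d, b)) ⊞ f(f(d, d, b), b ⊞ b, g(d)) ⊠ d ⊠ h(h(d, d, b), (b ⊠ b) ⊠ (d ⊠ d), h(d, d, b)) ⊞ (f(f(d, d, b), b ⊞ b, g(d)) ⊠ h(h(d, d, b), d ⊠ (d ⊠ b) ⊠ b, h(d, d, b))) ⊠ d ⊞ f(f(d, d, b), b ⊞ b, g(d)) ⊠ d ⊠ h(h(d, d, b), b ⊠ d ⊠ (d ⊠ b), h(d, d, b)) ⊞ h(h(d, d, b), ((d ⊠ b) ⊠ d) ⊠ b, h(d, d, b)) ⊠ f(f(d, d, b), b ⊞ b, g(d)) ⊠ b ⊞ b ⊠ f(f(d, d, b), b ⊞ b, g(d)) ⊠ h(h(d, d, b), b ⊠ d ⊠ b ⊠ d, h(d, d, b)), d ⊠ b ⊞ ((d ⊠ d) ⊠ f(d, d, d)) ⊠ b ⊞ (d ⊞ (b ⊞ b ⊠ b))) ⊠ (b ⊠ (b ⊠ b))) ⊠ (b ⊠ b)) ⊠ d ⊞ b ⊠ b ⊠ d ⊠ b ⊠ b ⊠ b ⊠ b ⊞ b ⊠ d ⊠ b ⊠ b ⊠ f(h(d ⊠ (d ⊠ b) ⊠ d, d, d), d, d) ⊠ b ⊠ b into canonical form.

Answer: b ⊠ b ⊠ b ⊠ b ⊠ b ⊠ b ⊠ d ⊞ b ⊠ b ⊠ b ⊠ b ⊠ b ⊠ d ⊠ f(h(b ⊠ d ⊠ d ⊠ d, d, d), d, d) ⊞ b ⊠ b ⊠ b ⊠ b ⊠ b ⊠ d ⊠ h(f(g(b) ⊞ h(d, d, d), g(d ⊞ d), b ⊞ b ⊞ b ⊞ d ⊞ d ⊞ d), b ⊠ b ⊠ b ⊠ d ⊠ f(f(d, d, b), b ⊞ b, g(d)) ⊠ h(h(d, d, b), b ⊠ b ⊠ d ⊠ d, h(d, d, b)) ⊞ b ⊠ f(f(d, d, b), b ⊞ b, g(d)) ⊠ h(h(d, d, b), b ⊠ b ⊠ d ⊠ d, h(d, d, b)) ⊞ b ⊠ f(f(d, d, b), b ⊞ b, g(d)) ⊠ h(h(d, d, b), b ⊠ b ⊠ d ⊠ d, h(d, d, b)) ⊞ b ⊠ f(f(d, d, b), b ⊞ b, g(d)) ⊠ h(h(d, d, b), b ⊠ b ⊠ d ⊠ d, h(d, d, b)) ⊞ d ⊠ f(f(d, d, b), b ⊞ b, g(d)) ⊠ h(h(d, d, b), b ⊠ b ⊠ d ⊠ d, h(d, d, b)) ⊞ d ⊠ f(f(d, d, b), b ⊞ b, g(d)) ⊠ h(h(d, d, b), b ⊠ b ⊠ d ⊠ d, h(d, d, b)) ⊞ d ⊠ f(f(d, d, b), b ⊞ b, g(d)) ⊠ h(h(d, d, b), b ⊠ b ⊠ d ⊠ d, h(d, d, b)), b ⊞ b ⊠ b ⊞ b ⊠ d ⊞ b ⊠ d ⊠ d ⊠ f(d, d, d) ⊞ d)

Derivation:
Merge nested applications:  b ⊠ b ⊠ b ⊠ b ⊠ b ⊠ d ⊠ h(f(g(b) ⊞ h(d, d, d), g(d ⊞ d), b ⊞ b ⊞ b ⊞ d ⊞ d ⊞ d), b ⊠ b ⊠ b ⊠ d ⊠ f(f(d, d, b), b ⊞ b, g(d)) ⊠ h(h(d, d, b), b ⊠ b ⊠ d ⊠ d, h(d, d, b)) ⊞ b ⊠ f(f(d, d, b), b ⊞ b, g(d)) ⊠ h(h(d, d, b), b ⊠ b ⊠ d ⊠ d, h(d, d, b)) ⊞ b ⊠ f(f(d, d, b), b ⊞ b, g(d)) ⊠ h(h(d, d, b), b ⊠ b ⊠ d ⊠ d, h(d, d, b)) ⊞ b ⊠ f(f(d, d, b), b ⊞ b, g(d)) ⊠ h(h(d, d, b), b ⊠ b ⊠ d ⊠ d, h(d, d, b)) ⊞ d ⊠ f(f(d, d, b), b ⊞ b, g(d)) ⊠ h(h(d, d, b), b ⊠ b ⊠ d ⊠ d, h(d, d, b)) ⊞ d ⊠ f(f(d, d, b), b ⊞ b, g(d)) ⊠ h(h(d, d, b), b ⊠ b ⊠ d ⊠ d, h(d, d, b)) ⊞ d ⊠ f(f(d, d, b), b ⊞ b, g(d)) ⊠ h(h(d, d, b), b ⊠ b ⊠ d ⊠ d, h(d, d, b)), b ⊞ b ⊠ b ⊞ b ⊠ d ⊞ b ⊠ d ⊠ d ⊠ f(d, d, d) ⊞ d) ⊞ b ⊠ b ⊠ b ⊠ b ⊠ b ⊠ b ⊠ d ⊞ b ⊠ b ⊠ b ⊠ b ⊠ b ⊠ d ⊠ f(h(b ⊠ d ⊠ d ⊠ d, d, d), d, d)
Sort arguments:  b ⊠ b ⊠ b ⊠ b ⊠ b ⊠ b ⊠ d ⊞ b ⊠ b ⊠ b ⊠ b ⊠ b ⊠ d ⊠ f(h(b ⊠ d ⊠ d ⊠ d, d, d), d, d) ⊞ b ⊠ b ⊠ b ⊠ b ⊠ b ⊠ d ⊠ h(f(g(b) ⊞ h(d, d, d), g(d ⊞ d), b ⊞ b ⊞ b ⊞ d ⊞ d ⊞ d), b ⊠ b ⊠ b ⊠ d ⊠ f(f(d, d, b), b ⊞ b, g(d)) ⊠ h(h(d, d, b), b ⊠ b ⊠ d ⊠ d, h(d, d, b)) ⊞ b ⊠ f(f(d, d, b), b ⊞ b, g(d)) ⊠ h(h(d, d, b), b ⊠ b ⊠ d ⊠ d, h(d, d, b)) ⊞ b ⊠ f(f(d, d, b), b ⊞ b, g(d)) ⊠ h(h(d, d, b), b ⊠ b ⊠ d ⊠ d, h(d, d, b)) ⊞ b ⊠ f(f(d, d, b), b ⊞ b, g(d)) ⊠ h(h(d, d, b), b ⊠ b ⊠ d ⊠ d, h(d, d, b)) ⊞ d ⊠ f(f(d, d, b), b ⊞ b, g(d)) ⊠ h(h(d, d, b), b ⊠ b ⊠ d ⊠ d, h(d, d, b)) ⊞ d ⊠ f(f(d, d, b), b ⊞ b, g(d)) ⊠ h(h(d, d, b), b ⊠ b ⊠ d ⊠ d, h(d, d, b)) ⊞ d ⊠ f(f(d, d, b), b ⊞ b, g(d)) ⊠ h(h(d, d, b), b ⊠ b ⊠ d ⊠ d, h(d, d, b)), b ⊞ b ⊠ b ⊞ b ⊠ d ⊞ b ⊠ d ⊠ d ⊠ f(d, d, d) ⊞ d)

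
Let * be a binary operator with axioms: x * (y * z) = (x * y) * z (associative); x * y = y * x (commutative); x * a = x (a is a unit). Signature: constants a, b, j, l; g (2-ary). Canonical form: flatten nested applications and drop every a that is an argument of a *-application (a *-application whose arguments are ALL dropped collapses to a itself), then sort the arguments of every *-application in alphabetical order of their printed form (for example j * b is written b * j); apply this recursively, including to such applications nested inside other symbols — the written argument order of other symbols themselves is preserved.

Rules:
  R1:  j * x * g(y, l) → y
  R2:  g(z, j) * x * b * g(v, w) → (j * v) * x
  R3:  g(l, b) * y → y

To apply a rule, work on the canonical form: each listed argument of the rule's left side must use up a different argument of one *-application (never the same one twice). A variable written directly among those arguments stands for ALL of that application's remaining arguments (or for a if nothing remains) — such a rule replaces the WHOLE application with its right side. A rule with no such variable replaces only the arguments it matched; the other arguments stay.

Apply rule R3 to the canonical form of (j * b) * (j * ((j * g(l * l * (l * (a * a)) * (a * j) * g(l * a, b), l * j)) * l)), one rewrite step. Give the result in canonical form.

Canonical form:  b * g(g(l, b) * j * l * l * l, j * l) * j * j * j * l
Apply R3:  consuming g(l, b);  y := j * l * l * l
Every leftover argument binds to the variable; the entire application is replaced.
Result:  b * g(j * l * l * l, j * l) * j * j * j * l

Answer: b * g(j * l * l * l, j * l) * j * j * j * l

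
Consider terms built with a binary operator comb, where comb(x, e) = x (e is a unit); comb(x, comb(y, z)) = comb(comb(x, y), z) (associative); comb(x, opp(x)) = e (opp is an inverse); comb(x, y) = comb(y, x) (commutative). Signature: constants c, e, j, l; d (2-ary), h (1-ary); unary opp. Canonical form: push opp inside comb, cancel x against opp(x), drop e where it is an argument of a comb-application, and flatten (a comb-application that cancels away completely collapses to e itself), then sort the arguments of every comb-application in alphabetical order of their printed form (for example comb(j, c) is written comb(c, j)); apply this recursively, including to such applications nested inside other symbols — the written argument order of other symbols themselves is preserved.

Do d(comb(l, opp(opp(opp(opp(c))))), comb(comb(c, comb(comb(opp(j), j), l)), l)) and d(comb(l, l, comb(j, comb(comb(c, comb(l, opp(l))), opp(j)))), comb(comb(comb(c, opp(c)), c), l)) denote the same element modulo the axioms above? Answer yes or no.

Answer: no — d(comb(c, l), comb(c, l, l)) vs d(comb(c, l, l), comb(c, l))

Derivation:
Left:  d(comb(l, opp(opp(opp(opp(c))))), comb(comb(c, comb(comb(opp(j), j), l)), l))
  Work inside:  comb(comb(c, comb(comb(opp(j), j), l)), l)
  Cancel inverse pairs:  j cancels
  Combine occurrences:  comb(c, l, l)
  Reassemble:  d(comb(c, l), comb(c, l, l))
Right:  d(comb(l, l, comb(j, comb(comb(c, comb(l, opp(l))), opp(j)))), comb(comb(comb(c, opp(c)), c), l))
  Work inside:  comb(l, l, comb(j, comb(comb(c, comb(l, opp(l))), opp(j))))
  Cancel inverse pairs:  j cancels
  Collect:  comb(l, l, c)
  Sort arguments:  comb(c, l, l)
  Put back:  d(comb(c, l, l), comb(c, l))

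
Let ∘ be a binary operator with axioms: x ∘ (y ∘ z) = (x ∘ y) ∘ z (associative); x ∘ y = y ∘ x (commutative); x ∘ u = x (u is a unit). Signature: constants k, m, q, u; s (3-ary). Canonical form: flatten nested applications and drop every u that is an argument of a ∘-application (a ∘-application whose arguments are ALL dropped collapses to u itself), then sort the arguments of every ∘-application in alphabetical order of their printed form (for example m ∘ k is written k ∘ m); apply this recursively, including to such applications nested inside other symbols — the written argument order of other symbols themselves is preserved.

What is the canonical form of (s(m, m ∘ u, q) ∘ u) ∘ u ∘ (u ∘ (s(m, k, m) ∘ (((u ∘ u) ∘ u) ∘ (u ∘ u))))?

Un-nest:  s(m, m ∘ u, q) ∘ u ∘ u ∘ u ∘ s(m, k, m) ∘ u ∘ u ∘ u ∘ u ∘ u
Inside:  s(m, m ∘ u, q)  →  s(m, m, q)
Drop the unit:  drop u (×8)
Order the arguments:  s(m, k, m) ∘ s(m, m, q)

Answer: s(m, k, m) ∘ s(m, m, q)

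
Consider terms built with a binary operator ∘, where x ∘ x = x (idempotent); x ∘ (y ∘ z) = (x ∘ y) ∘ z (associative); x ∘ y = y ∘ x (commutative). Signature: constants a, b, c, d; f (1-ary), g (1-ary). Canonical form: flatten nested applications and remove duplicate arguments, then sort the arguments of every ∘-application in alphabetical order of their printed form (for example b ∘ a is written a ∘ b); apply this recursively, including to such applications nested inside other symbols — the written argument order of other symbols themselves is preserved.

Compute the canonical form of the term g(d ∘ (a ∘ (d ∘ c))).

Work inside:  d ∘ (a ∘ (d ∘ c))
Merge nested applications:  d ∘ a ∘ d ∘ c
Idempotence:  drop duplicate d
Order the arguments:  a ∘ c ∘ d
Reassemble:  g(a ∘ c ∘ d)

Answer: g(a ∘ c ∘ d)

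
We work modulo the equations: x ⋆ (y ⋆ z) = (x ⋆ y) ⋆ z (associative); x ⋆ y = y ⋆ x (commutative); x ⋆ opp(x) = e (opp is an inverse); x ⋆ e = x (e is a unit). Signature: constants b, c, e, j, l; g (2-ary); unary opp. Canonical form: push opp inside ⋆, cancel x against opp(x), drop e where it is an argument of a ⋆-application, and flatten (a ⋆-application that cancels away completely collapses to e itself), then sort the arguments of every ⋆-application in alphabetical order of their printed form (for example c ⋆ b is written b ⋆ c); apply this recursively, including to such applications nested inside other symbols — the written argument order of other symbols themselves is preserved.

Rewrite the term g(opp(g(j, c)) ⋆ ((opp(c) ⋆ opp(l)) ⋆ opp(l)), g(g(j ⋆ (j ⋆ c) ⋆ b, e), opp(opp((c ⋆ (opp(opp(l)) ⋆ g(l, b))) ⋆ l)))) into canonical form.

Answer: g(opp(c) ⋆ opp(g(j, c)) ⋆ opp(l) ⋆ opp(l), g(g(b ⋆ c ⋆ j ⋆ j, e), c ⋆ g(l, b) ⋆ l ⋆ l))

Derivation:
Focus inside:  opp(g(j, c)) ⋆ ((opp(c) ⋆ opp(l)) ⋆ opp(l))
Collect:  opp(g(j, c)) ⋆ opp(c) ⋆ opp(l) ⋆ opp(l)
Sort arguments:  opp(c) ⋆ opp(g(j, c)) ⋆ opp(l) ⋆ opp(l)
Rebuild:  g(opp(c) ⋆ opp(g(j, c)) ⋆ opp(l) ⋆ opp(l), g(g(b ⋆ c ⋆ j ⋆ j, e), c ⋆ g(l, b) ⋆ l ⋆ l))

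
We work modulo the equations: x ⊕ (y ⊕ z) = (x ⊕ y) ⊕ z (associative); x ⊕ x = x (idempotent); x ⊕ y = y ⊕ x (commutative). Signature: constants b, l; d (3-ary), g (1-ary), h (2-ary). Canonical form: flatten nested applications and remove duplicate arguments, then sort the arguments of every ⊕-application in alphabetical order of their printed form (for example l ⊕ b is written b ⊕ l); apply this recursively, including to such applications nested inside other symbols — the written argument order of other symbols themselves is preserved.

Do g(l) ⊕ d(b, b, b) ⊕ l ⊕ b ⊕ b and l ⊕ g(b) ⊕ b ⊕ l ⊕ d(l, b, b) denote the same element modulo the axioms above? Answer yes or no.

Left:  g(l) ⊕ d(b, b, b) ⊕ l ⊕ b ⊕ b
  Drop duplicates:  drop duplicate b
  Sort arguments:  b ⊕ d(b, b, b) ⊕ g(l) ⊕ l
Right:  l ⊕ g(b) ⊕ b ⊕ l ⊕ d(l, b, b)
  Deduplicate:  drop duplicate l
  Sort arguments:  b ⊕ d(l, b, b) ⊕ g(b) ⊕ l

Answer: no — b ⊕ d(b, b, b) ⊕ g(l) ⊕ l vs b ⊕ d(l, b, b) ⊕ g(b) ⊕ l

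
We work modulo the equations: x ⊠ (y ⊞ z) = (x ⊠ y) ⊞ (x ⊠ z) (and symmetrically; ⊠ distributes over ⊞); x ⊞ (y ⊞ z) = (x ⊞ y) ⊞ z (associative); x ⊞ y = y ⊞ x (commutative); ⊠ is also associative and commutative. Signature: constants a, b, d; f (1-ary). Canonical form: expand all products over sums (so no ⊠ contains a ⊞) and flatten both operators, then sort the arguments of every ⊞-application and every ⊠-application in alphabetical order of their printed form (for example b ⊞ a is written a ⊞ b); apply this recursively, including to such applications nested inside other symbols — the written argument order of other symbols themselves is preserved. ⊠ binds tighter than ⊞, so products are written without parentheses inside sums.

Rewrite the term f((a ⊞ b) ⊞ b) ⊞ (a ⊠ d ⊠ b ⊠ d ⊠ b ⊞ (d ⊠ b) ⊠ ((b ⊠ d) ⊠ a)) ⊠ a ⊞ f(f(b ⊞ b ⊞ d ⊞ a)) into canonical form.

Answer: a ⊠ a ⊠ b ⊠ b ⊠ d ⊠ d ⊞ a ⊠ a ⊠ b ⊠ b ⊠ d ⊠ d ⊞ f(a ⊞ b ⊞ b) ⊞ f(f(a ⊞ b ⊞ b ⊞ d))

Derivation:
Expand:  f(a ⊞ b ⊞ b) ⊞ a ⊠ a ⊠ b ⊠ b ⊠ d ⊠ d ⊞ a ⊠ a ⊠ b ⊠ b ⊠ d ⊠ d ⊞ f(f(a ⊞ b ⊞ b ⊞ d))
Sort:  a ⊠ a ⊠ b ⊠ b ⊠ d ⊠ d ⊞ a ⊠ a ⊠ b ⊠ b ⊠ d ⊠ d ⊞ f(a ⊞ b ⊞ b) ⊞ f(f(a ⊞ b ⊞ b ⊞ d))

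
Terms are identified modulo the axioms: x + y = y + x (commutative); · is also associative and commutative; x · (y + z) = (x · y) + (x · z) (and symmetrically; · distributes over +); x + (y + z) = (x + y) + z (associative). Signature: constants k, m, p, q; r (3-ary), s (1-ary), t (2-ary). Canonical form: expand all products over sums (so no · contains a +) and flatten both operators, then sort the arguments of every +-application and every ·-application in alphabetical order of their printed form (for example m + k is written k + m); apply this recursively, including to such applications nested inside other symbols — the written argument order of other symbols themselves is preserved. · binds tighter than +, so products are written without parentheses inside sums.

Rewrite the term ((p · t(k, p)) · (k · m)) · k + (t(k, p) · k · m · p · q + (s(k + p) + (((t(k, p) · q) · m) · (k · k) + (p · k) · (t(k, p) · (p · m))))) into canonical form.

Un-nest:  k · k · m · p · t(k, p) + k · m · p · q · t(k, p) + s(k + p) + k · k · m · q · t(k, p) + k · m · p · p · t(k, p)
Sort:  k · k · m · p · t(k, p) + k · k · m · q · t(k, p) + k · m · p · p · t(k, p) + k · m · p · q · t(k, p) + s(k + p)

Answer: k · k · m · p · t(k, p) + k · k · m · q · t(k, p) + k · m · p · p · t(k, p) + k · m · p · q · t(k, p) + s(k + p)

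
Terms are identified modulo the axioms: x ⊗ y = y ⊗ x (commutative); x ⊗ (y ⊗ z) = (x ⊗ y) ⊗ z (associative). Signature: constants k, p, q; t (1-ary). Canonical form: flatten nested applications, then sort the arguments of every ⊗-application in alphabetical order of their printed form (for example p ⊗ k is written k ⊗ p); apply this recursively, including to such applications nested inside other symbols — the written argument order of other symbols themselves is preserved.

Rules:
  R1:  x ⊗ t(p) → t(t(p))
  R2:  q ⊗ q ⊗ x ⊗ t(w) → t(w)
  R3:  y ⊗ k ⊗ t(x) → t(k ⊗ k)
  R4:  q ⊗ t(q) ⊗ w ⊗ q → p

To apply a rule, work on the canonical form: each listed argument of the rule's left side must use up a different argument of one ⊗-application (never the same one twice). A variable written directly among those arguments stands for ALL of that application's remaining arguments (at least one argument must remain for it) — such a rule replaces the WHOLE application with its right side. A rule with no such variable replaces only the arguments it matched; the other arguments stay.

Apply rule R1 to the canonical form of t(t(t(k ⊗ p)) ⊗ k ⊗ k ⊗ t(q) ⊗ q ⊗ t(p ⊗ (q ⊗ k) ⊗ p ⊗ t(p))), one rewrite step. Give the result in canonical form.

Canonical form:  t(k ⊗ k ⊗ q ⊗ t(k ⊗ p ⊗ p ⊗ q ⊗ t(p)) ⊗ t(q) ⊗ t(t(k ⊗ p)))
R1 matches:  uses t(p);  x := k ⊗ p ⊗ p ⊗ q
The extension variable absorbs all remaining arguments, so the whole application is rewritten.
Giving:  t(k ⊗ k ⊗ q ⊗ t(q) ⊗ t(t(k ⊗ p)) ⊗ t(t(t(p))))

Answer: t(k ⊗ k ⊗ q ⊗ t(q) ⊗ t(t(k ⊗ p)) ⊗ t(t(t(p))))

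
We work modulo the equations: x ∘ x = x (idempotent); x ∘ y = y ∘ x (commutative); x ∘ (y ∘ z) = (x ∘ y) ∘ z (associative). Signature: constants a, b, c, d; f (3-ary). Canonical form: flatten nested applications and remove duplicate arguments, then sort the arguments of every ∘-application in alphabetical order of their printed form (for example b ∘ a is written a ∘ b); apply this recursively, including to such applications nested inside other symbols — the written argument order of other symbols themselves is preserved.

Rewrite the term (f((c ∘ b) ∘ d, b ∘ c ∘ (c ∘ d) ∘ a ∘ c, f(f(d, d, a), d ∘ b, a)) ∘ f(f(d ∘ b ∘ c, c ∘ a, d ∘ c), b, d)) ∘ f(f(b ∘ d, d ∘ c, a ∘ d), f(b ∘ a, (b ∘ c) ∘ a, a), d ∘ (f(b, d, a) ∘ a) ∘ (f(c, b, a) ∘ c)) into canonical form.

Merge nested applications:  f((c ∘ b) ∘ d, b ∘ c ∘ (c ∘ d) ∘ a ∘ c, f(f(d, d, a), d ∘ b, a)) ∘ f(f(d ∘ b ∘ c, c ∘ a, d ∘ c), b, d) ∘ f(f(b ∘ d, d ∘ c, a ∘ d), f(b ∘ a, (b ∘ c) ∘ a, a), d ∘ (f(b, d, a) ∘ a) ∘ (f(c, b, a) ∘ c))
Inside:  f((c ∘ b) ∘ d, b ∘ c ∘ (c ∘ d) ∘ a ∘ c, f(f(d, d, a), d ∘ b, a))  →  f(b ∘ c ∘ d, a ∘ b ∘ c ∘ d, f(f(d, d, a), b ∘ d, a))
Canonicalize subterm:  f(f(d ∘ b ∘ c, c ∘ a, d ∘ c), b, d)  →  f(f(b ∘ c ∘ d, a ∘ c, c ∘ d), b, d)
Canonicalize subterm:  f(f(b ∘ d, d ∘ c, a ∘ d), f(b ∘ a, (b ∘ c) ∘ a, a), d ∘ (f(b, d, a) ∘ a) ∘ (f(c, b, a) ∘ c))  →  f(f(b ∘ d, c ∘ d, a ∘ d), f(a ∘ b, a ∘ b ∘ c, a), a ∘ c ∘ d ∘ f(b, d, a) ∘ f(c, b, a))
Sort arguments:  f(b ∘ c ∘ d, a ∘ b ∘ c ∘ d, f(f(d, d, a), b ∘ d, a)) ∘ f(f(b ∘ c ∘ d, a ∘ c, c ∘ d), b, d) ∘ f(f(b ∘ d, c ∘ d, a ∘ d), f(a ∘ b, a ∘ b ∘ c, a), a ∘ c ∘ d ∘ f(b, d, a) ∘ f(c, b, a))

Answer: f(b ∘ c ∘ d, a ∘ b ∘ c ∘ d, f(f(d, d, a), b ∘ d, a)) ∘ f(f(b ∘ c ∘ d, a ∘ c, c ∘ d), b, d) ∘ f(f(b ∘ d, c ∘ d, a ∘ d), f(a ∘ b, a ∘ b ∘ c, a), a ∘ c ∘ d ∘ f(b, d, a) ∘ f(c, b, a))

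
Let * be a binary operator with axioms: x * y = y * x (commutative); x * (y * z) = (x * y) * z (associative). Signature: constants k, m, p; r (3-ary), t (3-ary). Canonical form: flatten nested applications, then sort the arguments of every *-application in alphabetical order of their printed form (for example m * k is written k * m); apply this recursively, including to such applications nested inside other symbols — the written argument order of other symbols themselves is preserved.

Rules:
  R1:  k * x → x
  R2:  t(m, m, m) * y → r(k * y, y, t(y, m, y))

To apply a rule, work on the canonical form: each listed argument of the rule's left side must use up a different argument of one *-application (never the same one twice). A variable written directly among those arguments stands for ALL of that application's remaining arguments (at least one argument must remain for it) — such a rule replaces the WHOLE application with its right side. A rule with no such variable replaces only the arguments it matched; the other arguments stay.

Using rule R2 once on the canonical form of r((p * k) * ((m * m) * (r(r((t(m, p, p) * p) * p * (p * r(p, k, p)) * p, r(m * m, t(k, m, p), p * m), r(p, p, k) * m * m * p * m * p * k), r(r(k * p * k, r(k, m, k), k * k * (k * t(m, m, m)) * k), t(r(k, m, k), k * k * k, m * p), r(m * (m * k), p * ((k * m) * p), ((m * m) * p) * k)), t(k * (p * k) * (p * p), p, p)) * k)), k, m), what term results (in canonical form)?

Canonical form:  r(k * k * m * m * p * r(r(p * p * p * p * r(p, k, p) * t(m, p, p), r(m * m, t(k, m, p), m * p), k * m * m * m * p * p * r(p, p, k)), r(r(k * k * p, r(k, m, k), k * k * k * k * t(m, m, m)), t(r(k, m, k), k * k * k, m * p), r(k * m * m, k * m * p * p, k * m * m * p)), t(k * k * p * p * p, p, p)), k, m)
Apply R2:  consuming t(m, m, m);  y := k * k * k * k
Every leftover argument binds to the variable; the entire application is replaced.
New term:  r(k * k * m * m * p * r(r(p * p * p * p * r(p, k, p) * t(m, p, p), r(m * m, t(k, m, p), m * p), k * m * m * m * p * p * r(p, p, k)), r(r(k * k * p, r(k, m, k), r(k * k * k * k * k, k * k * k * k, t(k * k * k * k, m, k * k * k * k))), t(r(k, m, k), k * k * k, m * p), r(k * m * m, k * m * p * p, k * m * m * p)), t(k * k * p * p * p, p, p)), k, m)

Answer: r(k * k * m * m * p * r(r(p * p * p * p * r(p, k, p) * t(m, p, p), r(m * m, t(k, m, p), m * p), k * m * m * m * p * p * r(p, p, k)), r(r(k * k * p, r(k, m, k), r(k * k * k * k * k, k * k * k * k, t(k * k * k * k, m, k * k * k * k))), t(r(k, m, k), k * k * k, m * p), r(k * m * m, k * m * p * p, k * m * m * p)), t(k * k * p * p * p, p, p)), k, m)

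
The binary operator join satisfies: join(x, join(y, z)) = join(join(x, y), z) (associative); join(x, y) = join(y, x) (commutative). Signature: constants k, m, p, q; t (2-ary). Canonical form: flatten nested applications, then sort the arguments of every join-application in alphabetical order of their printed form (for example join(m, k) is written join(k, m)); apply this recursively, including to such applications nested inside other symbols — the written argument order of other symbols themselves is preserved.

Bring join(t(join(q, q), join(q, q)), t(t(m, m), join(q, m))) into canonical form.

Answer: join(t(join(q, q), join(q, q)), t(t(m, m), join(m, q)))

Derivation:
Inside:  t(t(m, m), join(q, m))  →  t(t(m, m), join(m, q))
Sort arguments:  join(t(join(q, q), join(q, q)), t(t(m, m), join(m, q)))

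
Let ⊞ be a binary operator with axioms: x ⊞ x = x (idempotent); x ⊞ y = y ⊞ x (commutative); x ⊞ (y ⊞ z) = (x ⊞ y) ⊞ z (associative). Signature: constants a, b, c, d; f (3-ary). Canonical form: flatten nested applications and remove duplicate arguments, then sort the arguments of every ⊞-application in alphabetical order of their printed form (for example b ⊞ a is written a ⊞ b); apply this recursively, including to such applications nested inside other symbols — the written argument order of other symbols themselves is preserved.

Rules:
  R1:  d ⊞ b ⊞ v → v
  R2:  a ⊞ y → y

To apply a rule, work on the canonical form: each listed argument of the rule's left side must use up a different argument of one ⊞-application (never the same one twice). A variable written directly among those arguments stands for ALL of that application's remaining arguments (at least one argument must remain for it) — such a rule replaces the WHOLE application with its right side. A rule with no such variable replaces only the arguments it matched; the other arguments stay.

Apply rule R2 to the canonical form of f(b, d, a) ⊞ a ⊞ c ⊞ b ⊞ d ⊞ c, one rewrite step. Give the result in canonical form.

Canonical form:  a ⊞ b ⊞ c ⊞ d ⊞ f(b, d, a)
R2 matches:  uses a;  y := b ⊞ c ⊞ d ⊞ f(b, d, a)
Every leftover argument binds to the variable; the entire application is replaced.
Giving:  b ⊞ c ⊞ d ⊞ f(b, d, a)

Answer: b ⊞ c ⊞ d ⊞ f(b, d, a)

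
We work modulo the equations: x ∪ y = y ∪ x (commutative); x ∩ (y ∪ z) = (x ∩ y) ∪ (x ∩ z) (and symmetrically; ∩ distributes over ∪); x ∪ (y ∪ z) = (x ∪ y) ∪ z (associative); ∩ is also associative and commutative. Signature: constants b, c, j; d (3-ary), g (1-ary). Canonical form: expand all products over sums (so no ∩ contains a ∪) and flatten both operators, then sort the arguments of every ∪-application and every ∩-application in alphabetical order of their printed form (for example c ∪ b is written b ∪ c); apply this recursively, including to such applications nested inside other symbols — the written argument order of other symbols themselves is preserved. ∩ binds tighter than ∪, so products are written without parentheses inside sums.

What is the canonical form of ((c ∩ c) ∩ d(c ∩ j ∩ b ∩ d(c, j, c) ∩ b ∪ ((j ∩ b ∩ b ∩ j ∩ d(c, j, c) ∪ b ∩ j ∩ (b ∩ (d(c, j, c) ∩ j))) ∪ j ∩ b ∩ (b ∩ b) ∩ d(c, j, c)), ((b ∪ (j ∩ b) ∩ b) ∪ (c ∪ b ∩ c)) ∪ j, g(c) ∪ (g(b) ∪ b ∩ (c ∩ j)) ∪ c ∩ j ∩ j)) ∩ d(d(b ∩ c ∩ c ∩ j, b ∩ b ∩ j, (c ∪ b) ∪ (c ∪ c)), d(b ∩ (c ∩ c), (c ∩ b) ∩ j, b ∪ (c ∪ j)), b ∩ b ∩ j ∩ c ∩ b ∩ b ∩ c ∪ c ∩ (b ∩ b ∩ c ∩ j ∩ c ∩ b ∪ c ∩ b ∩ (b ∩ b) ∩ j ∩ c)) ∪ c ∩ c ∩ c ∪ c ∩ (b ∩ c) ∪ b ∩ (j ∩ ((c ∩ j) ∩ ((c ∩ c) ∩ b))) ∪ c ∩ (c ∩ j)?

Distribute:  c ∩ c ∩ d(b ∩ b ∩ b ∩ d(c, j, c) ∩ j ∪ b ∩ b ∩ c ∩ d(c, j, c) ∩ j ∪ b ∩ b ∩ d(c, j, c) ∩ j ∩ j ∪ b ∩ b ∩ d(c, j, c) ∩ j ∩ j, b ∪ b ∩ b ∩ j ∪ b ∩ c ∪ c ∪ j, b ∩ c ∩ j ∪ c ∩ j ∩ j ∪ g(b) ∪ g(c)) ∩ d(d(b ∩ c ∩ c ∩ j, b ∩ b ∩ j, b ∪ c ∪ c ∪ c), d(b ∩ c ∩ c, b ∩ c ∩ j, b ∪ c ∪ j), b ∩ b ∩ b ∩ b ∩ c ∩ c ∩ j ∪ b ∩ b ∩ b ∩ c ∩ c ∩ c ∩ j ∪ b ∩ b ∩ b ∩ c ∩ c ∩ c ∩ j) ∪ c ∩ c ∩ c ∪ b ∩ c ∩ c ∪ b ∩ b ∩ c ∩ c ∩ c ∩ j ∩ j ∪ c ∩ c ∩ j
Sort arguments:  b ∩ b ∩ c ∩ c ∩ c ∩ j ∩ j ∪ b ∩ c ∩ c ∪ c ∩ c ∩ c ∪ c ∩ c ∩ d(b ∩ b ∩ b ∩ d(c, j, c) ∩ j ∪ b ∩ b ∩ c ∩ d(c, j, c) ∩ j ∪ b ∩ b ∩ d(c, j, c) ∩ j ∩ j ∪ b ∩ b ∩ d(c, j, c) ∩ j ∩ j, b ∪ b ∩ b ∩ j ∪ b ∩ c ∪ c ∪ j, b ∩ c ∩ j ∪ c ∩ j ∩ j ∪ g(b) ∪ g(c)) ∩ d(d(b ∩ c ∩ c ∩ j, b ∩ b ∩ j, b ∪ c ∪ c ∪ c), d(b ∩ c ∩ c, b ∩ c ∩ j, b ∪ c ∪ j), b ∩ b ∩ b ∩ b ∩ c ∩ c ∩ j ∪ b ∩ b ∩ b ∩ c ∩ c ∩ c ∩ j ∪ b ∩ b ∩ b ∩ c ∩ c ∩ c ∩ j) ∪ c ∩ c ∩ j

Answer: b ∩ b ∩ c ∩ c ∩ c ∩ j ∩ j ∪ b ∩ c ∩ c ∪ c ∩ c ∩ c ∪ c ∩ c ∩ d(b ∩ b ∩ b ∩ d(c, j, c) ∩ j ∪ b ∩ b ∩ c ∩ d(c, j, c) ∩ j ∪ b ∩ b ∩ d(c, j, c) ∩ j ∩ j ∪ b ∩ b ∩ d(c, j, c) ∩ j ∩ j, b ∪ b ∩ b ∩ j ∪ b ∩ c ∪ c ∪ j, b ∩ c ∩ j ∪ c ∩ j ∩ j ∪ g(b) ∪ g(c)) ∩ d(d(b ∩ c ∩ c ∩ j, b ∩ b ∩ j, b ∪ c ∪ c ∪ c), d(b ∩ c ∩ c, b ∩ c ∩ j, b ∪ c ∪ j), b ∩ b ∩ b ∩ b ∩ c ∩ c ∩ j ∪ b ∩ b ∩ b ∩ c ∩ c ∩ c ∩ j ∪ b ∩ b ∩ b ∩ c ∩ c ∩ c ∩ j) ∪ c ∩ c ∩ j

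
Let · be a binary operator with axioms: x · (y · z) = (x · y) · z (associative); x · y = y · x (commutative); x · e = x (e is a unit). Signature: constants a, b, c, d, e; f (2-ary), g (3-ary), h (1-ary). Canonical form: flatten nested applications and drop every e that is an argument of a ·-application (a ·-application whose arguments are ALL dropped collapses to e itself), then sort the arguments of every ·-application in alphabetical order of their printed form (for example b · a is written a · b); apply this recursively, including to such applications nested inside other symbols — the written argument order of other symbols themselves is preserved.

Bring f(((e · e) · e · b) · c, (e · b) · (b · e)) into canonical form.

Focus inside:  ((e · e) · e · b) · c
Merge nested applications:  e · e · e · b · c
Drop the unit:  drop e (×3)
Sort:  b · c
Reassemble:  f(b · c, b · b)

Answer: f(b · c, b · b)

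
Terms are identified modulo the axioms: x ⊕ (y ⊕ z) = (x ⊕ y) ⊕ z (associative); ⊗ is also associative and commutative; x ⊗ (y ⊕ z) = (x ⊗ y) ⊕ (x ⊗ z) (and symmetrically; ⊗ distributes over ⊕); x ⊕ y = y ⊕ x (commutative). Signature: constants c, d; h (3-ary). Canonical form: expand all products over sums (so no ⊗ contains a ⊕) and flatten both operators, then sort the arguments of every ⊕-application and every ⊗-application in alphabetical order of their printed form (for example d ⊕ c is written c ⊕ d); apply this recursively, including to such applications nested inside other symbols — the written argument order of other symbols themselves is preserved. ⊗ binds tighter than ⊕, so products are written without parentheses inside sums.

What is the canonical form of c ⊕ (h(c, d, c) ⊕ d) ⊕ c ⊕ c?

Answer: c ⊕ c ⊕ c ⊕ d ⊕ h(c, d, c)

Derivation:
Flatten:  c ⊕ h(c, d, c) ⊕ d ⊕ c ⊕ c
Order the arguments:  c ⊕ c ⊕ c ⊕ d ⊕ h(c, d, c)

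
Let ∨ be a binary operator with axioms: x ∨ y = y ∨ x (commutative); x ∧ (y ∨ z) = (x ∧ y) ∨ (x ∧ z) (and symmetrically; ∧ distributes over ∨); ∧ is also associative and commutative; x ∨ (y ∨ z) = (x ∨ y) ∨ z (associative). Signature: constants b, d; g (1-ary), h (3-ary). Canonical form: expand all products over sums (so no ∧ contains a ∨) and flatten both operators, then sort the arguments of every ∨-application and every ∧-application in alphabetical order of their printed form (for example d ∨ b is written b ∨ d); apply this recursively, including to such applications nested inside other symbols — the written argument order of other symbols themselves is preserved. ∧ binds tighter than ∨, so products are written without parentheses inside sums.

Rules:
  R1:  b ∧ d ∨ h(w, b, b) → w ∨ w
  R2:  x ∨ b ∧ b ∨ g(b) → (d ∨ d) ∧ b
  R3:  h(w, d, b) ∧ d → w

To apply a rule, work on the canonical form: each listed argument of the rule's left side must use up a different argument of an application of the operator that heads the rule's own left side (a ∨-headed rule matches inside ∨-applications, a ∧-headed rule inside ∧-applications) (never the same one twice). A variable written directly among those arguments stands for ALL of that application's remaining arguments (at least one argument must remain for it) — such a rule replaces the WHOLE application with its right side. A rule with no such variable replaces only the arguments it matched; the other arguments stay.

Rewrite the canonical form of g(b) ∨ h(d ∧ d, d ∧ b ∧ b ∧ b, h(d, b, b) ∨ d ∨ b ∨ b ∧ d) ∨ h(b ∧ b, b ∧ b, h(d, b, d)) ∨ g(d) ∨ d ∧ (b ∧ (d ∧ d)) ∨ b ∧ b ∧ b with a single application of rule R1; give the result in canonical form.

Canonical form:  b ∧ b ∧ b ∨ b ∧ d ∧ d ∧ d ∨ g(b) ∨ g(d) ∨ h(b ∧ b, b ∧ b, h(d, b, d)) ∨ h(d ∧ d, b ∧ b ∧ b ∧ d, b ∨ b ∧ d ∨ d ∨ h(d, b, b))
R1 matches:  uses b ∧ d, h(d, b, b);  w := d
New term:  b ∧ b ∧ b ∨ b ∧ d ∧ d ∧ d ∨ g(b) ∨ g(d) ∨ h(b ∧ b, b ∧ b, h(d, b, d)) ∨ h(d ∧ d, b ∧ b ∧ b ∧ d, b ∨ d ∨ d ∨ d)

Answer: b ∧ b ∧ b ∨ b ∧ d ∧ d ∧ d ∨ g(b) ∨ g(d) ∨ h(b ∧ b, b ∧ b, h(d, b, d)) ∨ h(d ∧ d, b ∧ b ∧ b ∧ d, b ∨ d ∨ d ∨ d)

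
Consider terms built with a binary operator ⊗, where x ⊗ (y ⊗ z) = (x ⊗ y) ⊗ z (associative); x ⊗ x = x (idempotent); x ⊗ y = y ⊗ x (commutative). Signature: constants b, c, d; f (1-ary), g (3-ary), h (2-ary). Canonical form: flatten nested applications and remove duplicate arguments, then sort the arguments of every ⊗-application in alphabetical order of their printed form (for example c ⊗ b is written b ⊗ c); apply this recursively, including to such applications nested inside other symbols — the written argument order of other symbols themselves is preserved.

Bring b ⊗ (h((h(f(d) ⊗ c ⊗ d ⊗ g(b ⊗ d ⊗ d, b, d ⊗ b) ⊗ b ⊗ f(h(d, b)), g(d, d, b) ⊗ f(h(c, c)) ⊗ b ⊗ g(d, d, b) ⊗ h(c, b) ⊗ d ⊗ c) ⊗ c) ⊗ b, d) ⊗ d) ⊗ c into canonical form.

Flatten:  b ⊗ h((h(f(d) ⊗ c ⊗ d ⊗ g(b ⊗ d ⊗ d, b, d ⊗ b) ⊗ b ⊗ f(h(d, b)), g(d, d, b) ⊗ f(h(c, c)) ⊗ b ⊗ g(d, d, b) ⊗ h(c, b) ⊗ d ⊗ c) ⊗ c) ⊗ b, d) ⊗ d ⊗ c
Inside:  h((h(f(d) ⊗ c ⊗ d ⊗ g(b ⊗ d ⊗ d, b, d ⊗ b) ⊗ b ⊗ f(h(d, b)), g(d, d, b) ⊗ f(h(c, c)) ⊗ b ⊗ g(d, d, b) ⊗ h(c, b) ⊗ d ⊗ c) ⊗ c) ⊗ b, d)  →  h(b ⊗ c ⊗ h(b ⊗ c ⊗ d ⊗ f(d) ⊗ f(h(d, b)) ⊗ g(b ⊗ d, b, b ⊗ d), b ⊗ c ⊗ d ⊗ f(h(c, c)) ⊗ g(d, d, b) ⊗ h(c, b)), d)
Order the arguments:  b ⊗ c ⊗ d ⊗ h(b ⊗ c ⊗ h(b ⊗ c ⊗ d ⊗ f(d) ⊗ f(h(d, b)) ⊗ g(b ⊗ d, b, b ⊗ d), b ⊗ c ⊗ d ⊗ f(h(c, c)) ⊗ g(d, d, b) ⊗ h(c, b)), d)

Answer: b ⊗ c ⊗ d ⊗ h(b ⊗ c ⊗ h(b ⊗ c ⊗ d ⊗ f(d) ⊗ f(h(d, b)) ⊗ g(b ⊗ d, b, b ⊗ d), b ⊗ c ⊗ d ⊗ f(h(c, c)) ⊗ g(d, d, b) ⊗ h(c, b)), d)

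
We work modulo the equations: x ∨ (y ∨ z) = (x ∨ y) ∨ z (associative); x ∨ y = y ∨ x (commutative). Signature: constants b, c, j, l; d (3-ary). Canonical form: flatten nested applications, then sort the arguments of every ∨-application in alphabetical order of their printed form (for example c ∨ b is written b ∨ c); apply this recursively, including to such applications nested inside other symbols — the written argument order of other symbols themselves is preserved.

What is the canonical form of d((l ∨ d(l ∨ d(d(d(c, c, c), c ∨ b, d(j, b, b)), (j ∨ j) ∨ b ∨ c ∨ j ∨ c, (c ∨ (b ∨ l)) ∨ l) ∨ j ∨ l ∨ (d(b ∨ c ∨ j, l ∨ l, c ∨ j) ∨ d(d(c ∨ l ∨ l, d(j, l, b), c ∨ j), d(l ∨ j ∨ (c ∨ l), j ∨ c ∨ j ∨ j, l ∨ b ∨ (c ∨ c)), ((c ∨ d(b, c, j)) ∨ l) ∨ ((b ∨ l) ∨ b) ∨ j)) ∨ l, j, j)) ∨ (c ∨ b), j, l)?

Focus inside:  (l ∨ d(l ∨ d(d(d(c, c, c), c ∨ b, d(j, b, b)), (j ∨ j) ∨ b ∨ c ∨ j ∨ c, (c ∨ (b ∨ l)) ∨ l) ∨ j ∨ l ∨ (d(b ∨ c ∨ j, l ∨ l, c ∨ j) ∨ d(d(c ∨ l ∨ l, d(j, l, b), c ∨ j), d(l ∨ j ∨ (c ∨ l), j ∨ c ∨ j ∨ j, l ∨ b ∨ (c ∨ c)), ((c ∨ d(b, c, j)) ∨ l) ∨ ((b ∨ l) ∨ b) ∨ j)) ∨ l, j, j)) ∨ (c ∨ b)
Merge nested applications:  l ∨ d(l ∨ d(d(d(c, c, c), c ∨ b, d(j, b, b)), (j ∨ j) ∨ b ∨ c ∨ j ∨ c, (c ∨ (b ∨ l)) ∨ l) ∨ j ∨ l ∨ (d(b ∨ c ∨ j, l ∨ l, c ∨ j) ∨ d(d(c ∨ l ∨ l, d(j, l, b), c ∨ j), d(l ∨ j ∨ (c ∨ l), j ∨ c ∨ j ∨ j, l ∨ b ∨ (c ∨ c)), ((c ∨ d(b, c, j)) ∨ l) ∨ ((b ∨ l) ∨ b) ∨ j)) ∨ l, j, j) ∨ c ∨ b
Canonicalize subterm:  d(l ∨ d(d(d(c, c, c), c ∨ b, d(j, b, b)), (j ∨ j) ∨ b ∨ c ∨ j ∨ c, (c ∨ (b ∨ l)) ∨ l) ∨ j ∨ l ∨ (d(b ∨ c ∨ j, l ∨ l, c ∨ j) ∨ d(d(c ∨ l ∨ l, d(j, l, b), c ∨ j), d(l ∨ j ∨ (c ∨ l), j ∨ c ∨ j ∨ j, l ∨ b ∨ (c ∨ c)), ((c ∨ d(b, c, j)) ∨ l) ∨ ((b ∨ l) ∨ b) ∨ j)) ∨ l, j, j)  →  d(d(b ∨ c ∨ j, l ∨ l, c ∨ j) ∨ d(d(c ∨ l ∨ l, d(j, l, b), c ∨ j), d(c ∨ j ∨ l ∨ l, c ∨ j ∨ j ∨ j, b ∨ c ∨ c ∨ l), b ∨ b ∨ c ∨ d(b, c, j) ∨ j ∨ l ∨ l) ∨ d(d(d(c, c, c), b ∨ c, d(j, b, b)), b ∨ c ∨ c ∨ j ∨ j ∨ j, b ∨ c ∨ l ∨ l) ∨ j ∨ l ∨ l ∨ l, j, j)
Sort arguments:  b ∨ c ∨ d(d(b ∨ c ∨ j, l ∨ l, c ∨ j) ∨ d(d(c ∨ l ∨ l, d(j, l, b), c ∨ j), d(c ∨ j ∨ l ∨ l, c ∨ j ∨ j ∨ j, b ∨ c ∨ c ∨ l), b ∨ b ∨ c ∨ d(b, c, j) ∨ j ∨ l ∨ l) ∨ d(d(d(c, c, c), b ∨ c, d(j, b, b)), b ∨ c ∨ c ∨ j ∨ j ∨ j, b ∨ c ∨ l ∨ l) ∨ j ∨ l ∨ l ∨ l, j, j) ∨ l
Put back:  d(b ∨ c ∨ d(d(b ∨ c ∨ j, l ∨ l, c ∨ j) ∨ d(d(c ∨ l ∨ l, d(j, l, b), c ∨ j), d(c ∨ j ∨ l ∨ l, c ∨ j ∨ j ∨ j, b ∨ c ∨ c ∨ l), b ∨ b ∨ c ∨ d(b, c, j) ∨ j ∨ l ∨ l) ∨ d(d(d(c, c, c), b ∨ c, d(j, b, b)), b ∨ c ∨ c ∨ j ∨ j ∨ j, b ∨ c ∨ l ∨ l) ∨ j ∨ l ∨ l ∨ l, j, j) ∨ l, j, l)

Answer: d(b ∨ c ∨ d(d(b ∨ c ∨ j, l ∨ l, c ∨ j) ∨ d(d(c ∨ l ∨ l, d(j, l, b), c ∨ j), d(c ∨ j ∨ l ∨ l, c ∨ j ∨ j ∨ j, b ∨ c ∨ c ∨ l), b ∨ b ∨ c ∨ d(b, c, j) ∨ j ∨ l ∨ l) ∨ d(d(d(c, c, c), b ∨ c, d(j, b, b)), b ∨ c ∨ c ∨ j ∨ j ∨ j, b ∨ c ∨ l ∨ l) ∨ j ∨ l ∨ l ∨ l, j, j) ∨ l, j, l)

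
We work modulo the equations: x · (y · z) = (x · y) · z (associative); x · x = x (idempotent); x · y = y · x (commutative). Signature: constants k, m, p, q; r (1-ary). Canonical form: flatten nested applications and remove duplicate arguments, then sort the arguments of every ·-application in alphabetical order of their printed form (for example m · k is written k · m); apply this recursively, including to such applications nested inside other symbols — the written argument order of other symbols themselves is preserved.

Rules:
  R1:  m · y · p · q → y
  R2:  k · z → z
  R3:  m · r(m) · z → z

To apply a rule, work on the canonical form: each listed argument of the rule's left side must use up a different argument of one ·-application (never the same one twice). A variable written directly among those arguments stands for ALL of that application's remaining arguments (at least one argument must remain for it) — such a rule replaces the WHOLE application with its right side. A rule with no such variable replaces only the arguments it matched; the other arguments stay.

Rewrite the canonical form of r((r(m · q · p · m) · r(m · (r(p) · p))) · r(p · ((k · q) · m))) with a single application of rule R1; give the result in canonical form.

Canonical form:  r(r(k · m · p · q) · r(m · p · q) · r(m · p · r(p)))
R1 matches:  uses m, p, q;  y := k
The extension variable absorbs all remaining arguments, so the whole application is rewritten.
New term:  r(r(k) · r(m · p · q) · r(m · p · r(p)))

Answer: r(r(k) · r(m · p · q) · r(m · p · r(p)))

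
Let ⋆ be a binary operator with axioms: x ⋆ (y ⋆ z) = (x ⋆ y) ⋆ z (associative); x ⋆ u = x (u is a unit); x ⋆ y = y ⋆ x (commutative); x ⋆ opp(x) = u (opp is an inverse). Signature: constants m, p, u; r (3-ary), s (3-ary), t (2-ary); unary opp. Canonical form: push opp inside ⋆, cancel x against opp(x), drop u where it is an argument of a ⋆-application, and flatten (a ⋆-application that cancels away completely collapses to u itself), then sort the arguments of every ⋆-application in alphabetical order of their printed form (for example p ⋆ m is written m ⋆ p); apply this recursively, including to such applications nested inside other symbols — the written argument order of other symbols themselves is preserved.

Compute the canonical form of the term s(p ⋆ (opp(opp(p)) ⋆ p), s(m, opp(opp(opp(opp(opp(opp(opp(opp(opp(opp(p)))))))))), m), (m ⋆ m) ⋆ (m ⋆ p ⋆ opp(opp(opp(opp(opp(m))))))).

Answer: s(p ⋆ p ⋆ p, s(m, p, m), m ⋆ m ⋆ p)

Derivation:
Descend into:  (m ⋆ m) ⋆ (m ⋆ p ⋆ opp(opp(opp(opp(opp(m))))))
Push opp inside:  distribute opp over ⋆ and collapse double opp
Collect terms:  m ⋆ m ⋆ p
Reassemble:  s(p ⋆ p ⋆ p, s(m, p, m), m ⋆ m ⋆ p)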